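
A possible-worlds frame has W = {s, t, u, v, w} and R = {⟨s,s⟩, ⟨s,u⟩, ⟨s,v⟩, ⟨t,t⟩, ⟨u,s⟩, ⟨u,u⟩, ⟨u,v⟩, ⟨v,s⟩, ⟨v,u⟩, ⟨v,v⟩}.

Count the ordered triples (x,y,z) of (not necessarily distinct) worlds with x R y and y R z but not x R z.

0

R is transitive; there are no such tuples.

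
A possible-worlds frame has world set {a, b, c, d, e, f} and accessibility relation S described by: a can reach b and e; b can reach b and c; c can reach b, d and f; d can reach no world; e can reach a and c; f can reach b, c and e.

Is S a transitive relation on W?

No

Transitive: no — a S b and b S c, but not a S c.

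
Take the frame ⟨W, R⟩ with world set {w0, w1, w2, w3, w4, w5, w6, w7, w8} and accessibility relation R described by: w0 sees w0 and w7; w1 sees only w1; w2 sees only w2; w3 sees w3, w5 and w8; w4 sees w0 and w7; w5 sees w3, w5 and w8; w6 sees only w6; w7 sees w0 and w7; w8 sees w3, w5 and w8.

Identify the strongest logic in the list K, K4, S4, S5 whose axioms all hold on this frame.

K4

Transitive (axiom 4): yes — every two-step R-path is closed by a direct edge.
Reflexive (axiom T): no — w4 is not related to itself.
Euclidean (axiom 5): yes — any two successors of a common world are R-related.
So F validates K, K4; S4 would additionally require R to be reflexive. The strongest is K4.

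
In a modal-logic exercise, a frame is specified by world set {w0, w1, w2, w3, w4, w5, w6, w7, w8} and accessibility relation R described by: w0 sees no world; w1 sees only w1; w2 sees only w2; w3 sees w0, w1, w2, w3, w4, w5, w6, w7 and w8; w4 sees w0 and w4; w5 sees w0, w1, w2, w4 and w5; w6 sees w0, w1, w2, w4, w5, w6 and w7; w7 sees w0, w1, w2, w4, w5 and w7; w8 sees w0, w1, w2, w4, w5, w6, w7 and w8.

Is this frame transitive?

Yes

Transitive: yes — every two-step R-path is closed by a direct edge.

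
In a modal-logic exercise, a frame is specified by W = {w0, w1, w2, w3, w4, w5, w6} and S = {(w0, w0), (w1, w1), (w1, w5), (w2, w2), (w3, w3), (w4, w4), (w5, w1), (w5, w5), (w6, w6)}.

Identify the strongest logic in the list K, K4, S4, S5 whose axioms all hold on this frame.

S5

Transitive (axiom 4): yes — every two-step S-path is closed by a direct edge.
Reflexive (axiom T): yes — every world is S-related to itself.
Euclidean (axiom 5): yes — any two successors of a common world are S-related.
So F validates K, K4, S4, S5. The strongest is S5.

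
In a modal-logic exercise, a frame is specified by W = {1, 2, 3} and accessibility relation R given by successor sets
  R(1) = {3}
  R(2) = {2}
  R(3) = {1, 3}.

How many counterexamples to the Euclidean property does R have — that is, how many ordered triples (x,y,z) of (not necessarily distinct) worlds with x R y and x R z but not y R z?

1

Enumerating: (3,1,1).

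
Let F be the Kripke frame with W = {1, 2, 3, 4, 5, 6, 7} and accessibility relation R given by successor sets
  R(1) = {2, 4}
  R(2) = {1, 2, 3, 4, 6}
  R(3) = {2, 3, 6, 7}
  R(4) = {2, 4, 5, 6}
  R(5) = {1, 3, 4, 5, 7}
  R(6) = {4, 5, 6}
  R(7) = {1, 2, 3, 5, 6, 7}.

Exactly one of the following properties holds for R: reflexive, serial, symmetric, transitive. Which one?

serial

Reflexive: no — 1 is not related to itself.
Serial: yes — every world has a successor (e.g. 1 R 2).
Symmetric: no — 1 R 4 but not 4 R 1.
Transitive: no — 1 R 2 and 2 R 3, but not 1 R 3.
Only serial holds.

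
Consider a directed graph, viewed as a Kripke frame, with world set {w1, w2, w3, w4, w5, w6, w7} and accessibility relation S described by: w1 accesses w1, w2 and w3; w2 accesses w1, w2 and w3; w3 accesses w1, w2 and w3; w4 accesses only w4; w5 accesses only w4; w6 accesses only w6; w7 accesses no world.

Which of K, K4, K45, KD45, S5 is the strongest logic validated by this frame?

Transitive (axiom 4): yes — every two-step S-path is closed by a direct edge.
Euclidean (axiom 5): yes — any two successors of a common world are S-related.
Serial (axiom D): no — w7 has no S-successor.
Reflexive (axiom T): no — w5 is not related to itself.
So F validates K, K4, K45; KD45 would additionally require S to be serial. The strongest is K45.

K45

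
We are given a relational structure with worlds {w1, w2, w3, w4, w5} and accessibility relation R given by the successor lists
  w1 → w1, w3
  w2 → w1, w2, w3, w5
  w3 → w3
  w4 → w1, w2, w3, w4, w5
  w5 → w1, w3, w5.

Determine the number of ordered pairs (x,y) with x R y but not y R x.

Enumerating: (w1,w3), (w2,w1), (w2,w3), (w2,w5), (w4,w1), (w4,w2), (w4,w3), (w4,w5), (w5,w1), (w5,w3).

10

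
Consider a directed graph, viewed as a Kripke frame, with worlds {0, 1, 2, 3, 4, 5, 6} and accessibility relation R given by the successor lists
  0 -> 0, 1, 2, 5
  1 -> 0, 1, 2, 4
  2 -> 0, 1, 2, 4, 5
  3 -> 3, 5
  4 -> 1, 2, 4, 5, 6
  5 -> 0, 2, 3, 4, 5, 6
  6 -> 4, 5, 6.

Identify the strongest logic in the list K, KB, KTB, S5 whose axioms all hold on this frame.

KTB

Symmetric (axiom B): yes — every pair in R has its reverse in R.
Reflexive (axiom T): yes — every world is R-related to itself.
Euclidean (axiom 5): no — 0 R 1 and 0 R 5, but not 1 R 5.
So F validates K, KB, KTB; S5 would additionally require R to be Euclidean. The strongest is KTB.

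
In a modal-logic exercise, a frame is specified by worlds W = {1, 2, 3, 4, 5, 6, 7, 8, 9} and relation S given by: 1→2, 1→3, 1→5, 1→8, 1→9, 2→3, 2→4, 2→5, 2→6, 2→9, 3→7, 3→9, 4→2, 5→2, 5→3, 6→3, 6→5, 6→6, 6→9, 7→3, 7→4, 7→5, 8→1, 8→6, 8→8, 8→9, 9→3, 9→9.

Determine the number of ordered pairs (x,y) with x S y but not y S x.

15

Enumerating: (1,2), (1,3), (1,5), (1,9), (2,3), (2,6), (2,9), (5,3), (6,3), (6,5), (6,9), (7,4), (7,5), (8,6), (8,9).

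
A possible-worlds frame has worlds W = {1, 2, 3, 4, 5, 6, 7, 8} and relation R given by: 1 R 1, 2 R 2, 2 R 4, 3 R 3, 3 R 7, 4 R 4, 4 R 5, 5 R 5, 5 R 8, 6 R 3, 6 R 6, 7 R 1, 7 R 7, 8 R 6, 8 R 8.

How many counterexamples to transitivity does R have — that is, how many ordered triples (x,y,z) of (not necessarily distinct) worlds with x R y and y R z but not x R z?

Enumerating: (2,4,5), (3,7,1), (4,5,8), (5,8,6), (6,3,7), (8,6,3).

6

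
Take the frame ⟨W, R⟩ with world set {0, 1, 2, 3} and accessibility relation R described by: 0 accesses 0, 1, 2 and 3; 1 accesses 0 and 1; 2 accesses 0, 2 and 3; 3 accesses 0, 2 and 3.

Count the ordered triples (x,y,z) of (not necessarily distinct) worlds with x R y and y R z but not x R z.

4

Enumerating: (1,0,2), (1,0,3), (2,0,1), (3,0,1).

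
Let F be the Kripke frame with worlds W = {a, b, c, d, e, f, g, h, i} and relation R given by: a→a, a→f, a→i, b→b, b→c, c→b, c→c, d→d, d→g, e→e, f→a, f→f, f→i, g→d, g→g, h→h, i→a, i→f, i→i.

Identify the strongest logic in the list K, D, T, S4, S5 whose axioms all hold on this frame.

Serial (axiom D): yes — every world has a successor (e.g. a R a).
Reflexive (axiom T): yes — every world is R-related to itself.
Transitive (axiom 4): yes — every two-step R-path is closed by a direct edge.
Euclidean (axiom 5): yes — any two successors of a common world are R-related.
So F validates K, D, T, S4, S5. The strongest is S5.

S5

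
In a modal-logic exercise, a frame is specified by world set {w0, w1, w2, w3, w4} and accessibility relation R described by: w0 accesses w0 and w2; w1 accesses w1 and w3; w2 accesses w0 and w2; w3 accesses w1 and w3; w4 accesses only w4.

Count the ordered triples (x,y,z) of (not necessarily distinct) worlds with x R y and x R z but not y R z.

R is Euclidean; there are no such tuples.

0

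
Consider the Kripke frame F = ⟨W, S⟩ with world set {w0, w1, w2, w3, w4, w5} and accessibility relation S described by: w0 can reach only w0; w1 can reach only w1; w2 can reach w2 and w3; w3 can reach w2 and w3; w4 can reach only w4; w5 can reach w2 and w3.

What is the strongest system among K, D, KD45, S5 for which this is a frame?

Serial (axiom D): yes — every world has a successor (e.g. w0 S w0).
Euclidean (axiom 5): yes — any two successors of a common world are S-related.
Transitive (axiom 4): yes — every two-step S-path is closed by a direct edge.
Reflexive (axiom T): no — w5 is not related to itself.
So F validates K, D, KD45; S5 would additionally require S to be reflexive. The strongest is KD45.

KD45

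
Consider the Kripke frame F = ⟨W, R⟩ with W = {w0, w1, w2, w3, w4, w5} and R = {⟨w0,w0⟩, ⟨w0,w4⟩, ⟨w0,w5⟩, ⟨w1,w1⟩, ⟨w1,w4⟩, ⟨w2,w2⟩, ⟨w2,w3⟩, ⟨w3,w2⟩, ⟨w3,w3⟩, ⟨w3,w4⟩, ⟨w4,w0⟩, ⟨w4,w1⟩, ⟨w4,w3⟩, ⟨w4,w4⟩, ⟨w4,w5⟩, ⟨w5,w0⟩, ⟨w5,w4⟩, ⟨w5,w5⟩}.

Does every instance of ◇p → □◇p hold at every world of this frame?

By correspondence theory, 5 is valid on a frame iff R is Euclidean.
Euclidean: no — w3 R w2 and w3 R w4, but not w2 R w4.

No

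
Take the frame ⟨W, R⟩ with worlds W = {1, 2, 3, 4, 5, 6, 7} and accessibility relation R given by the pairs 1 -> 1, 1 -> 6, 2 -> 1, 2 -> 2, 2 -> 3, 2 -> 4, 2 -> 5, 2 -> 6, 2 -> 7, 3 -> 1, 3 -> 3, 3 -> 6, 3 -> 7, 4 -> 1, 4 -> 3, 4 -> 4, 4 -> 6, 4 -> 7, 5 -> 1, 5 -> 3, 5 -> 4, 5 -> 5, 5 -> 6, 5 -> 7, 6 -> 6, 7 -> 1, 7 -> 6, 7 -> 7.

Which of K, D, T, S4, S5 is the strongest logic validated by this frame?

S4

Serial (axiom D): yes — every world has a successor (e.g. 1 R 1).
Reflexive (axiom T): yes — every world is R-related to itself.
Transitive (axiom 4): yes — every two-step R-path is closed by a direct edge.
Euclidean (axiom 5): no — 2 R 1 and 2 R 3, but not 1 R 3.
So F validates K, D, T, S4; S5 would additionally require R to be Euclidean. The strongest is S4.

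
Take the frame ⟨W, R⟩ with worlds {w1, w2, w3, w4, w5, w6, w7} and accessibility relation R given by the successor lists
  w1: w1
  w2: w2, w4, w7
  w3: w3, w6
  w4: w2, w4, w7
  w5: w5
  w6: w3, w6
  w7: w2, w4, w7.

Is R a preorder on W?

Yes

Reflexive: yes — every world is R-related to itself.
Transitive: yes — every two-step R-path is closed by a direct edge.
So R is a preorder.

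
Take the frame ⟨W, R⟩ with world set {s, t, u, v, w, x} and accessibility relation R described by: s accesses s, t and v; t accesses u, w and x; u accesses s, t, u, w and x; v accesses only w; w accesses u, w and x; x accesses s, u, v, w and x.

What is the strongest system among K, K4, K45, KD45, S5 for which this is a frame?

Transitive (axiom 4): no — s R t and t R u, but not s R u.
Euclidean (axiom 5): no — s R t and s R v, but not t R v.
Serial (axiom D): yes — every world has a successor (e.g. s R s).
Reflexive (axiom T): no — t is not related to itself.
So F validates K; K4 would additionally require R to be transitive. The strongest is K.

K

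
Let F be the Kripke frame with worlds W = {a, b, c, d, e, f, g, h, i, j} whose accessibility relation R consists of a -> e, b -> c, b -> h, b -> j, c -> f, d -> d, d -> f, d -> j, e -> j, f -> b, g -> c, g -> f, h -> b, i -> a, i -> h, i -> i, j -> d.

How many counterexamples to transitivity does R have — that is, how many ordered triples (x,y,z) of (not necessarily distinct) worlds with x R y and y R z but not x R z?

Enumerating: (a,e,j), (b,c,f), (b,h,b), (b,j,d), (c,f,b), (d,f,b), (e,j,d), (f,b,c), (f,b,h), (f,b,j), (g,f,b), (h,b,c), (h,b,h), (h,b,j), (i,a,e), (i,h,b), (j,d,f), (j,d,j).

18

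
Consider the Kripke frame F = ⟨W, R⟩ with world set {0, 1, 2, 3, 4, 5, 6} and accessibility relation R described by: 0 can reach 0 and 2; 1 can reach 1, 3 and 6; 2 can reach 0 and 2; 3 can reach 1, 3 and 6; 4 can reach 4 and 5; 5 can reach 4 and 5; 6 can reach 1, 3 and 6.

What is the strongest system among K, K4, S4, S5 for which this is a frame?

Transitive (axiom 4): yes — every two-step R-path is closed by a direct edge.
Reflexive (axiom T): yes — every world is R-related to itself.
Euclidean (axiom 5): yes — any two successors of a common world are R-related.
So F validates K, K4, S4, S5. The strongest is S5.

S5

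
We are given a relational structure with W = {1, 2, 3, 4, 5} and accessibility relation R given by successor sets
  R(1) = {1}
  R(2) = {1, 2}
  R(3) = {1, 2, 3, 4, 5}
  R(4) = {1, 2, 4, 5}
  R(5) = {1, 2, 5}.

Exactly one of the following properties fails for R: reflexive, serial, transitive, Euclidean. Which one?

Reflexive: yes — every world is R-related to itself.
Serial: yes — every world has a successor (e.g. 1 R 1).
Transitive: yes — every two-step R-path is closed by a direct edge.
Euclidean: no — 3 R 1 and 3 R 2, but not 1 R 2.
Only Euclidean fails.

Euclidean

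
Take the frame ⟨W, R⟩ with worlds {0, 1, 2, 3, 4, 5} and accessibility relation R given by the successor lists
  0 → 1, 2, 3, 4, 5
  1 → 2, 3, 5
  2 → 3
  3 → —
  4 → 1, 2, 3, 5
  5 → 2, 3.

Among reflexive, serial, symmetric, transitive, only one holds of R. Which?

Reflexive: no — 0 is not related to itself.
Serial: no — 3 has no R-successor.
Symmetric: no — 0 R 1 but not 1 R 0.
Transitive: yes — every two-step R-path is closed by a direct edge.
Only transitive holds.

transitive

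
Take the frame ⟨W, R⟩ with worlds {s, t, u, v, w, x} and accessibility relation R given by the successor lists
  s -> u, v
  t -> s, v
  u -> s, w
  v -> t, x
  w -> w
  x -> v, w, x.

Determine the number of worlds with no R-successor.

R is serial; there are no such worlds.

0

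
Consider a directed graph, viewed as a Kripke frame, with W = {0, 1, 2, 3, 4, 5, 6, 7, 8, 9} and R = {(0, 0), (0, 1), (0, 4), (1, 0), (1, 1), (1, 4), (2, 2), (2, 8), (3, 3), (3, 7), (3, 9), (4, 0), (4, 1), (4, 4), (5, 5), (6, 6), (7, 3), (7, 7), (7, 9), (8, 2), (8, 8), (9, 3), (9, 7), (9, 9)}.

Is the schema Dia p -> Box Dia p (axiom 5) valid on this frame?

Yes

The schema 5 characterises exactly the Euclidean frames.
Euclidean: yes — any two successors of a common world are R-related.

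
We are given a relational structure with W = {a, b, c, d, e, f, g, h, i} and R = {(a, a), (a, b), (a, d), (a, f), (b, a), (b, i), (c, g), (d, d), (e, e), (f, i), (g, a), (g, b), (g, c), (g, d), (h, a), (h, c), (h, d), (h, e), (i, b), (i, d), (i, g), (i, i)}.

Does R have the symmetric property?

Symmetric: no — a R d but not d R a.

No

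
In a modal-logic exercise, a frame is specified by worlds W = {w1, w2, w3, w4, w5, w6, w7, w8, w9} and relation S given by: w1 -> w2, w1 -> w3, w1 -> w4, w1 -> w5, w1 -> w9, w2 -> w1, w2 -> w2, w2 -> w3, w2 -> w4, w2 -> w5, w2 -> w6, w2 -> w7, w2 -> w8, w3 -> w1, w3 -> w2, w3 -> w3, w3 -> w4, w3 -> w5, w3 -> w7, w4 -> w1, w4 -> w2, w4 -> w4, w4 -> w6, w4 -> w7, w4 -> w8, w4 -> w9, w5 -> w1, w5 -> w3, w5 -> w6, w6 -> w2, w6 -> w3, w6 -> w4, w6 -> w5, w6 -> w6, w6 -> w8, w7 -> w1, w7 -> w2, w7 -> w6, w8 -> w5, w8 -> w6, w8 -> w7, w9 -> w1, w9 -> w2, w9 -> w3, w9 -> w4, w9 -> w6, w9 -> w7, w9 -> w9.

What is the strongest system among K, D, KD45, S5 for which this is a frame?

D

Serial (axiom D): yes — every world has a successor (e.g. w1 S w2).
Euclidean (axiom 5): no — w1 S w2 and w1 S w9, but not w2 S w9.
Transitive (axiom 4): no — w1 S w2 and w2 S w6, but not w1 S w6.
Reflexive (axiom T): no — w1 is not related to itself.
So F validates K, D; KD45 would additionally require S to be Euclidean and transitive. The strongest is D.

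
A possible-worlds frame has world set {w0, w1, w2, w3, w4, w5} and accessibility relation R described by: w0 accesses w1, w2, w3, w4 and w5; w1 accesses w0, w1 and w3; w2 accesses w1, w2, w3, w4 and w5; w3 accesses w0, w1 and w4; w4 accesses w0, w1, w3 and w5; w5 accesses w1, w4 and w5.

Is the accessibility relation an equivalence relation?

No

Reflexive: no — w0 is not related to itself.
Symmetric: no — w0 R w2 but not w2 R w0.
Transitive: no — w1 R w0 and w0 R w2, but not w1 R w2.
So R is not an equivalence relation.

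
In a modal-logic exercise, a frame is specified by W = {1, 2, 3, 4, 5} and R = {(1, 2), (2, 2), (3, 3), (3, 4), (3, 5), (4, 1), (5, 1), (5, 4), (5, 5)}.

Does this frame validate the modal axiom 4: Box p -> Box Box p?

No

By correspondence theory, 4 is valid on a frame iff R is transitive.
Transitive: no — 3 R 4 and 4 R 1, but not 3 R 1.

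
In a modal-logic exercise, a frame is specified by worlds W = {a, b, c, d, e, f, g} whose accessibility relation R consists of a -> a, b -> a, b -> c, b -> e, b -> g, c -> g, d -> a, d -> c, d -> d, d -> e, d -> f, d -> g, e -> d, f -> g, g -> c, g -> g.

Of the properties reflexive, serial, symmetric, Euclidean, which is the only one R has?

Reflexive: no — b is not related to itself.
Serial: yes — every world has a successor (e.g. a R a).
Symmetric: no — b R a but not a R b.
Euclidean: no — b R a and b R c, but not a R c.
Only serial holds.

serial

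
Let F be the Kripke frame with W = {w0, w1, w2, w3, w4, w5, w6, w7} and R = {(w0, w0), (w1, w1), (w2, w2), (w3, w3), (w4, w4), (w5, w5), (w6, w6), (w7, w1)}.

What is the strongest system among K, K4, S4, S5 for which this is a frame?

K4

Transitive (axiom 4): yes — every two-step R-path is closed by a direct edge.
Reflexive (axiom T): no — w7 is not related to itself.
Euclidean (axiom 5): yes — any two successors of a common world are R-related.
So F validates K, K4; S4 would additionally require R to be reflexive. The strongest is K4.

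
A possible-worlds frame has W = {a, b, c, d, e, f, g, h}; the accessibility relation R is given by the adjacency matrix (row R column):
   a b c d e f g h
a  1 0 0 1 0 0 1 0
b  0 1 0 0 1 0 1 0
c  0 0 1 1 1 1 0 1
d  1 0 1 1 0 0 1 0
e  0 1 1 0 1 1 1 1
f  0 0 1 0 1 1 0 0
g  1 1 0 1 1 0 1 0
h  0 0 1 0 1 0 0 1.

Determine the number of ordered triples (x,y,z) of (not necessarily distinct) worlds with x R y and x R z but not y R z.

34

Enumerating: (c,d,e), (c,d,f), (c,d,h), (c,e,d), (c,f,d), (c,f,h), (c,h,d), (c,h,f), (d,a,c), (d,c,a), (d,c,g), (d,g,c), … and 22 more.
Total: 34.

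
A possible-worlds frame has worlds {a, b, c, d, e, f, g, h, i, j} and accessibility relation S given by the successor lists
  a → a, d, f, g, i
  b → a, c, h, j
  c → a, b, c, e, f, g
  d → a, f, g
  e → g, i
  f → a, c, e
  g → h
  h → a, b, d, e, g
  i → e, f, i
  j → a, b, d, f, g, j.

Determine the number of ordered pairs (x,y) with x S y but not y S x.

18

Enumerating: (a,g), (a,i), (b,a), (c,a), (c,e), (c,g), (d,f), (d,g), (e,g), (f,e), (h,a), (h,d), (h,e), (i,f), (j,a), (j,d), (j,f), (j,g).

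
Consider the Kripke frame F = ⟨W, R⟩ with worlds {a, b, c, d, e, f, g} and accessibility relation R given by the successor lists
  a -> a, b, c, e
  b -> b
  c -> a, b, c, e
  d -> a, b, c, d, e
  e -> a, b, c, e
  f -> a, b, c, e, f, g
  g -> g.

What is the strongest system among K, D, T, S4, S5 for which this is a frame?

Serial (axiom D): yes — every world has a successor (e.g. a R a).
Reflexive (axiom T): yes — every world is R-related to itself.
Transitive (axiom 4): yes — every two-step R-path is closed by a direct edge.
Euclidean (axiom 5): no — a R b and a R c, but not b R c.
So F validates K, D, T, S4; S5 would additionally require R to be Euclidean. The strongest is S4.

S4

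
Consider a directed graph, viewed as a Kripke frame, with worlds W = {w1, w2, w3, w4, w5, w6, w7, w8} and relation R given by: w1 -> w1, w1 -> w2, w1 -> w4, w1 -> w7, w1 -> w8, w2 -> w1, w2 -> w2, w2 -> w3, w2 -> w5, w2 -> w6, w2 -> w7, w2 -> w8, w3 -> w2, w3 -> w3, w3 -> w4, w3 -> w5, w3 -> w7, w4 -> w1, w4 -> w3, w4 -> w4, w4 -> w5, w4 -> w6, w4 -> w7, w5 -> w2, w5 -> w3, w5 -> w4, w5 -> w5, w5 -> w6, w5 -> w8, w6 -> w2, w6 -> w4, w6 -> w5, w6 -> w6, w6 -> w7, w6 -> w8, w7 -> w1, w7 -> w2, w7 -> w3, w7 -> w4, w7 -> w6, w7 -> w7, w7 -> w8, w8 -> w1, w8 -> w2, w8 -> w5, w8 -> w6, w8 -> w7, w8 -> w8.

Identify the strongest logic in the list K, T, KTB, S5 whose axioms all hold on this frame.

KTB

Reflexive (axiom T): yes — every world is R-related to itself.
Symmetric (axiom B): yes — every pair in R has its reverse in R.
Euclidean (axiom 5): no — w1 R w2 and w1 R w4, but not w2 R w4.
So F validates K, T, KTB; S5 would additionally require R to be Euclidean. The strongest is KTB.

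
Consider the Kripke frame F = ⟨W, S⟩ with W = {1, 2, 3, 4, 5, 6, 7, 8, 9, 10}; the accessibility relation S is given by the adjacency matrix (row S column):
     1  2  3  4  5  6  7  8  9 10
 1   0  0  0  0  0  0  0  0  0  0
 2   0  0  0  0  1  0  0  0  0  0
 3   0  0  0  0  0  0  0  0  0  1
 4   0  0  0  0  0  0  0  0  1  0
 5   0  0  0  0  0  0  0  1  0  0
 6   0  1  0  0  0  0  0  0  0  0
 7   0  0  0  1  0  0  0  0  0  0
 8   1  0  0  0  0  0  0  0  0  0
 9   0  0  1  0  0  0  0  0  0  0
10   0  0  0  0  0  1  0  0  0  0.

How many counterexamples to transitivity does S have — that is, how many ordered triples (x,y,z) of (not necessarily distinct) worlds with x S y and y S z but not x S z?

8

Enumerating: (10,6,2), (2,5,8), (3,10,6), (4,9,3), (5,8,1), (6,2,5), (7,4,9), (9,3,10).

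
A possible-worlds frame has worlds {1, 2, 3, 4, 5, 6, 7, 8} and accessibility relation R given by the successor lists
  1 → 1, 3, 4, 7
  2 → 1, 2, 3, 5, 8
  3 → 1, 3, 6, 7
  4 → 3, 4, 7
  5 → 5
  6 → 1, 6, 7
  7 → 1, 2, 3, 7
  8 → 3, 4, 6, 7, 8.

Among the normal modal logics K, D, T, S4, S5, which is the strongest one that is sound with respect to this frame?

T

Serial (axiom D): yes — every world has a successor (e.g. 1 R 1).
Reflexive (axiom T): yes — every world is R-related to itself.
Transitive (axiom 4): no — 1 R 3 and 3 R 6, but not 1 R 6.
Euclidean (axiom 5): no — 1 R 3 and 1 R 4, but not 3 R 4.
So F validates K, D, T; S4 would additionally require R to be transitive. The strongest is T.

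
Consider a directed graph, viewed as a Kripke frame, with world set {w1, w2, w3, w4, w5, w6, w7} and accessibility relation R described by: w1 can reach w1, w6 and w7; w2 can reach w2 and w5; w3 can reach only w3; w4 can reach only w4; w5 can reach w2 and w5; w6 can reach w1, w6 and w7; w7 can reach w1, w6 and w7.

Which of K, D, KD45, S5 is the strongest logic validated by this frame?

Serial (axiom D): yes — every world has a successor (e.g. w1 R w1).
Euclidean (axiom 5): yes — any two successors of a common world are R-related.
Transitive (axiom 4): yes — every two-step R-path is closed by a direct edge.
Reflexive (axiom T): yes — every world is R-related to itself.
So F validates K, D, KD45, S5. The strongest is S5.

S5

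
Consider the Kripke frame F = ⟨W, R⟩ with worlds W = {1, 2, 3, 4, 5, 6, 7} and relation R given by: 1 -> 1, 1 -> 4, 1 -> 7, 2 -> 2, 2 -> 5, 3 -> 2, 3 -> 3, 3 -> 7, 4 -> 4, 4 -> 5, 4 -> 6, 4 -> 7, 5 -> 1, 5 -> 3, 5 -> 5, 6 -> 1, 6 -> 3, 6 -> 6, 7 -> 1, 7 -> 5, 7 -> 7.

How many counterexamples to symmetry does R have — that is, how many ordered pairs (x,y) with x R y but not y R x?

12

Enumerating: (1,4), (2,5), (3,2), (3,7), (4,5), (4,6), (4,7), (5,1), (5,3), (6,1), (6,3), (7,5).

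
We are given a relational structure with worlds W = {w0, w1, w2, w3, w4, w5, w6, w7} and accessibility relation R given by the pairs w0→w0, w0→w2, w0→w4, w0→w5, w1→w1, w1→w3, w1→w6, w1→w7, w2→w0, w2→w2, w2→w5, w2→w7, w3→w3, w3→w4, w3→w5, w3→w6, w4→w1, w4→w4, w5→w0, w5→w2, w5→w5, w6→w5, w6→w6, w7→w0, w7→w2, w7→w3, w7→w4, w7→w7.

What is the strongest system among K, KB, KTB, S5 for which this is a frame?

K

Symmetric (axiom B): no — w0 R w4 but not w4 R w0.
Reflexive (axiom T): yes — every world is R-related to itself.
Euclidean (axiom 5): no — w0 R w2 and w0 R w4, but not w2 R w4.
So F validates K; KB would additionally require R to be symmetric. The strongest is K.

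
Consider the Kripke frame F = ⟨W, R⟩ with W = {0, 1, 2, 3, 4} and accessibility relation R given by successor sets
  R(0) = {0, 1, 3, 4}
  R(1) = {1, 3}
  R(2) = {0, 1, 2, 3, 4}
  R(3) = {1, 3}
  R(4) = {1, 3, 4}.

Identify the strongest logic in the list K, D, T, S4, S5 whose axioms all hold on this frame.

S4

Serial (axiom D): yes — every world has a successor (e.g. 0 R 0).
Reflexive (axiom T): yes — every world is R-related to itself.
Transitive (axiom 4): yes — every two-step R-path is closed by a direct edge.
Euclidean (axiom 5): no — 0 R 1 and 0 R 4, but not 1 R 4.
So F validates K, D, T, S4; S5 would additionally require R to be Euclidean. The strongest is S4.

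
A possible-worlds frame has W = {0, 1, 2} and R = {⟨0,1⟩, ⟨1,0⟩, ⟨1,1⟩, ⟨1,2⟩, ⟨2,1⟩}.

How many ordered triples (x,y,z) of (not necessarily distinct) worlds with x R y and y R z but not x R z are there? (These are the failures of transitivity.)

Enumerating: (0,1,0), (0,1,2), (2,1,0), (2,1,2).

4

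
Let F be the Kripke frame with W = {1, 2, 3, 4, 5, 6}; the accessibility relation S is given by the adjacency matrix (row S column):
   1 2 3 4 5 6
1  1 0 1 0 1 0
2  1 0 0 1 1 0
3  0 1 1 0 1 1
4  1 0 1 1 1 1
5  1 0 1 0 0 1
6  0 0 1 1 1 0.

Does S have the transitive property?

No

Transitive: no — 1 S 3 and 3 S 2, but not 1 S 2.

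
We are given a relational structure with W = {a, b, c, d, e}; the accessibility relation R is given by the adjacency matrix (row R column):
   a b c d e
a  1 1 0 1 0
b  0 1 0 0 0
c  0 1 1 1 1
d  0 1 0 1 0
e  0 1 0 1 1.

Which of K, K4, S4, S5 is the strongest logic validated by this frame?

S4

Transitive (axiom 4): yes — every two-step R-path is closed by a direct edge.
Reflexive (axiom T): yes — every world is R-related to itself.
Euclidean (axiom 5): no — a R b and a R d, but not b R d.
So F validates K, K4, S4; S5 would additionally require R to be Euclidean. The strongest is S4.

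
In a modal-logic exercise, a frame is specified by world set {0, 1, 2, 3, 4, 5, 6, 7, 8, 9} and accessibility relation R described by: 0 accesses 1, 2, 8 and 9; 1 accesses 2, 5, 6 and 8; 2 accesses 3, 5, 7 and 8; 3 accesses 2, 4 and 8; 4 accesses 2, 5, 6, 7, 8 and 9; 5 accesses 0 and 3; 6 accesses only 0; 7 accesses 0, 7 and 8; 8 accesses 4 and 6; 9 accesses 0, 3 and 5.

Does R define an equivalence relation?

Reflexive: no — 0 is not related to itself.
Symmetric: no — 0 R 1 but not 1 R 0.
Transitive: no — 0 R 1 and 1 R 5, but not 0 R 5.
So R is not an equivalence relation.

No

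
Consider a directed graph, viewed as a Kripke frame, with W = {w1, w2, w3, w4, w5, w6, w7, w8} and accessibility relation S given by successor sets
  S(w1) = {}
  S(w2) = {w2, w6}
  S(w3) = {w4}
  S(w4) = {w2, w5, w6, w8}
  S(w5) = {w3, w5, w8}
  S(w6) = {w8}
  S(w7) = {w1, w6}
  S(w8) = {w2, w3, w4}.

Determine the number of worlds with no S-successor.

Enumerating: w1.

1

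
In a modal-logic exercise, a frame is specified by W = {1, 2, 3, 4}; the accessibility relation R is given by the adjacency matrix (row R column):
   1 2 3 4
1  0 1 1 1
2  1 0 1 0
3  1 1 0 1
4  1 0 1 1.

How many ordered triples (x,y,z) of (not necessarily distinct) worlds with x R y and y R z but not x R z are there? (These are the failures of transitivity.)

Enumerating: (1,2,1), (1,3,1), (1,4,1), (2,1,2), (2,1,4), (2,3,2), (2,3,4), (3,1,3), (3,2,3), (3,4,3), (4,1,2), (4,3,2).

12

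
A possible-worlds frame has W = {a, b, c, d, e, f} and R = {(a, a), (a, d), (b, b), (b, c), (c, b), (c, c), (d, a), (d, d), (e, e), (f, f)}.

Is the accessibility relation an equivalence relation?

Reflexive: yes — every world is R-related to itself.
Symmetric: yes — every pair in R has its reverse in R.
Transitive: yes — every two-step R-path is closed by a direct edge.
So R is an equivalence relation.

Yes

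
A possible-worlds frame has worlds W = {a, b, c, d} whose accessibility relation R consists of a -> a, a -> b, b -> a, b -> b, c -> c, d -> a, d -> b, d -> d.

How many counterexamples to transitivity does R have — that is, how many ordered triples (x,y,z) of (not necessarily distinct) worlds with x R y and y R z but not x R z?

0

R is transitive; there are no such tuples.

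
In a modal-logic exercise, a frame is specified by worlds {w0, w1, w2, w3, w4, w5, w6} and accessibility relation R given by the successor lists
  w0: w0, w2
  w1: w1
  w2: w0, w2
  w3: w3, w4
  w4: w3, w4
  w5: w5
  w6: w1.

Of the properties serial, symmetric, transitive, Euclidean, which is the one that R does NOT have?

Serial: yes — every world has a successor (e.g. w0 R w0).
Symmetric: no — w6 R w1 but not w1 R w6.
Transitive: yes — every two-step R-path is closed by a direct edge.
Euclidean: yes — any two successors of a common world are R-related.
Only symmetric fails.

symmetric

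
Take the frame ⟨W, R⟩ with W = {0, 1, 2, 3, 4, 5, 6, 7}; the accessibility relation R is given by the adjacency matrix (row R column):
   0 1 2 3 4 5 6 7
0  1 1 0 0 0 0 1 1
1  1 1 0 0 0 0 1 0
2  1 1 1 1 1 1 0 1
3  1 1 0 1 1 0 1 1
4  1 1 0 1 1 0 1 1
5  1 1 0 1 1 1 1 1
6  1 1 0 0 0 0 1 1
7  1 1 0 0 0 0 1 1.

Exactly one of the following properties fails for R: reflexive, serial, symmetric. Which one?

Reflexive: yes — every world is R-related to itself.
Serial: yes — every world has a successor (e.g. 0 R 0).
Symmetric: no — 2 R 0 but not 0 R 2.
Only symmetric fails.

symmetric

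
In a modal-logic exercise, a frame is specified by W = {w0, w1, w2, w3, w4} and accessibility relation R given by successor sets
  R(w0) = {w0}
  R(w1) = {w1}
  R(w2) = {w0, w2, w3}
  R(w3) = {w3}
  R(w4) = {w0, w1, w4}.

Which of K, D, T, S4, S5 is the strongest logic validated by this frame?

Serial (axiom D): yes — every world has a successor (e.g. w0 R w0).
Reflexive (axiom T): yes — every world is R-related to itself.
Transitive (axiom 4): yes — every two-step R-path is closed by a direct edge.
Euclidean (axiom 5): no — w2 R w0 and w2 R w3, but not w0 R w3.
So F validates K, D, T, S4; S5 would additionally require R to be Euclidean. The strongest is S4.

S4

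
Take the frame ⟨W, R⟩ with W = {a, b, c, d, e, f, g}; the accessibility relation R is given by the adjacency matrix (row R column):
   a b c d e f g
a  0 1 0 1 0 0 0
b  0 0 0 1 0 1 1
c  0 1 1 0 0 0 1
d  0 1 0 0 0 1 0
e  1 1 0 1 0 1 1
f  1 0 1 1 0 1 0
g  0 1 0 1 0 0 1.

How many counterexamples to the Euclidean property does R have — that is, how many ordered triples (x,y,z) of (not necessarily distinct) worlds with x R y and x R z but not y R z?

Enumerating: (a,b,b), (a,d,d), (b,d,d), (b,d,g), (b,f,g), (b,g,f), (c,b,b), (c,b,c), (c,g,c), (d,b,b), (d,f,b), (e,a,a), … and 23 more.
Total: 35.

35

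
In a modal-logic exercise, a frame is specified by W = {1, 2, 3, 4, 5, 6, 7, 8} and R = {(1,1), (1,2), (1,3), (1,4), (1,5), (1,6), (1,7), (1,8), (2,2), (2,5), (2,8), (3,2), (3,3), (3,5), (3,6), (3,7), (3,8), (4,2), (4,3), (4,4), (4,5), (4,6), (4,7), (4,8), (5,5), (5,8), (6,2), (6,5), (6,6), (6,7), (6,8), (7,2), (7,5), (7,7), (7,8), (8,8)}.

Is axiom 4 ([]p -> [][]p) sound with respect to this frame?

Yes

Axiom 4 corresponds to the accessibility relation being transitive.
Transitive: yes — every two-step R-path is closed by a direct edge.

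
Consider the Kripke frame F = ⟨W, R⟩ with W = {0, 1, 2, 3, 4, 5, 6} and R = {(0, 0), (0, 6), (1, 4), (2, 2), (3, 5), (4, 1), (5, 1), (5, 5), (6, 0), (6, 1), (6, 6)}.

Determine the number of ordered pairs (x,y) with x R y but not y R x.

Enumerating: (3,5), (5,1), (6,1).

3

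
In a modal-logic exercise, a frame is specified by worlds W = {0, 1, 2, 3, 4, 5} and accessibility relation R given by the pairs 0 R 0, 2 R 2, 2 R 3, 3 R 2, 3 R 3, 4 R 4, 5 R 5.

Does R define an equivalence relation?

No

Reflexive: no — 1 is not related to itself.
Symmetric: yes — every pair in R has its reverse in R.
Transitive: yes — every two-step R-path is closed by a direct edge.
So R is not an equivalence relation.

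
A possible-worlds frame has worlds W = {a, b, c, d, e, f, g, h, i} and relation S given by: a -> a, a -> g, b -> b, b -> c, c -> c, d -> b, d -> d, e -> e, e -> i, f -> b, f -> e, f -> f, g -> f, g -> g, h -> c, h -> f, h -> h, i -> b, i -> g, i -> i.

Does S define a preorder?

Reflexive: yes — every world is S-related to itself.
Transitive: no — a S g and g S f, but not a S f.
So S is not a preorder.

No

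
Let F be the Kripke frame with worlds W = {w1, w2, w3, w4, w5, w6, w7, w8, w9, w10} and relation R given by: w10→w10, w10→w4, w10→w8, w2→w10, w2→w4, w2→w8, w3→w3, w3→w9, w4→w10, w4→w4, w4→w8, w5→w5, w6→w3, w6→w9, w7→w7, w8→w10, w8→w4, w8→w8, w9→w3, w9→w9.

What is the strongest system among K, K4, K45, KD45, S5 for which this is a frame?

K45

Transitive (axiom 4): yes — every two-step R-path is closed by a direct edge.
Euclidean (axiom 5): yes — any two successors of a common world are R-related.
Serial (axiom D): no — w1 has no R-successor.
Reflexive (axiom T): no — w1 is not related to itself.
So F validates K, K4, K45; KD45 would additionally require R to be serial. The strongest is K45.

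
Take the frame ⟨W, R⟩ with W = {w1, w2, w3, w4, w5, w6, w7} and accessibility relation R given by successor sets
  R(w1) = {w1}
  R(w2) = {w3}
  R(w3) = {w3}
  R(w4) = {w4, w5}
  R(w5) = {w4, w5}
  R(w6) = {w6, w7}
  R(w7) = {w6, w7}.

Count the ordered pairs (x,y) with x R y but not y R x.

Enumerating: (w2,w3).

1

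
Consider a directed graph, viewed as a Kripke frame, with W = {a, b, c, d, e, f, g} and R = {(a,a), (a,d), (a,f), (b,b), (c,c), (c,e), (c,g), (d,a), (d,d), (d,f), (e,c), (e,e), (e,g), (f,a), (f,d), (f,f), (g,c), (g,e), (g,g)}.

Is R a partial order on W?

No

Reflexive: yes — every world is R-related to itself.
Transitive: yes — every two-step R-path is closed by a direct edge.
Antisymmetric: no — a R d and d R a with a ≠ d.
So R is not a partial order.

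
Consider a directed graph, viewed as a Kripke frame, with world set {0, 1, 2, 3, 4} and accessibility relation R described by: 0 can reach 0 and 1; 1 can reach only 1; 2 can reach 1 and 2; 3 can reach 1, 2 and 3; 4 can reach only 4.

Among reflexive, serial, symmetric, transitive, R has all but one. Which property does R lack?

symmetric

Reflexive: yes — every world is R-related to itself.
Serial: yes — every world has a successor (e.g. 0 R 0).
Symmetric: no — 0 R 1 but not 1 R 0.
Transitive: yes — every two-step R-path is closed by a direct edge.
Only symmetric fails.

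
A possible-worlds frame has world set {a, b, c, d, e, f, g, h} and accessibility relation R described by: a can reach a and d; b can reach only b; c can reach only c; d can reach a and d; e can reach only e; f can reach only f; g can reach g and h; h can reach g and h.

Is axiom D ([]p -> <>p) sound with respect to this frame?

By correspondence theory, D is valid on a frame iff R is serial.
Serial: yes — every world has a successor (e.g. a R a).

Yes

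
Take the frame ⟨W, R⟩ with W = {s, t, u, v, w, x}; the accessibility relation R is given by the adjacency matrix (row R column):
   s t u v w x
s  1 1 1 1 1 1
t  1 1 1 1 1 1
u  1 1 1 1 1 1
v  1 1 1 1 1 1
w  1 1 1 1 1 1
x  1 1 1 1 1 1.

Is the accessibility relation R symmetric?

Yes

Symmetric: yes — every pair in R has its reverse in R.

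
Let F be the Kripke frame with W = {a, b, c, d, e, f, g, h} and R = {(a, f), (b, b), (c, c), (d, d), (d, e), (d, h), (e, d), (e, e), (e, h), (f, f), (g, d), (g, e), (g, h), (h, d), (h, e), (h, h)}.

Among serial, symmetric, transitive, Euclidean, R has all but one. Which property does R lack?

symmetric

Serial: yes — every world has a successor (e.g. a R f).
Symmetric: no — a R f but not f R a.
Transitive: yes — every two-step R-path is closed by a direct edge.
Euclidean: yes — any two successors of a common world are R-related.
Only symmetric fails.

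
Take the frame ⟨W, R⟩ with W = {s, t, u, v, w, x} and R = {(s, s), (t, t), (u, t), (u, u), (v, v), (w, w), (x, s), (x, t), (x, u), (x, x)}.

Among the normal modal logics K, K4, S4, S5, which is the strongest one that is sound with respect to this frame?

Transitive (axiom 4): yes — every two-step R-path is closed by a direct edge.
Reflexive (axiom T): yes — every world is R-related to itself.
Euclidean (axiom 5): no — x R s and x R t, but not s R t.
So F validates K, K4, S4; S5 would additionally require R to be Euclidean. The strongest is S4.

S4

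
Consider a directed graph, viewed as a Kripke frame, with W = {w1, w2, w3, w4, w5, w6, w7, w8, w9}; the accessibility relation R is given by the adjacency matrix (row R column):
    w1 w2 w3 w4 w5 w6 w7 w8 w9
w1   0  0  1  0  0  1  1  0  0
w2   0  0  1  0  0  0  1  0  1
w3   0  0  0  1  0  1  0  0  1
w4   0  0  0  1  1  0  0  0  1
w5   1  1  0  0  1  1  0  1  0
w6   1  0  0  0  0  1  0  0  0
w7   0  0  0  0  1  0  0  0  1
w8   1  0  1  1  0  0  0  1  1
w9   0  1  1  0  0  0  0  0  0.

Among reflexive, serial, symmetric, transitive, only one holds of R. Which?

Reflexive: no — w1 is not related to itself.
Serial: yes — every world has a successor (e.g. w1 R w3).
Symmetric: no — w1 R w3 but not w3 R w1.
Transitive: no — w1 R w3 and w3 R w4, but not w1 R w4.
Only serial holds.

serial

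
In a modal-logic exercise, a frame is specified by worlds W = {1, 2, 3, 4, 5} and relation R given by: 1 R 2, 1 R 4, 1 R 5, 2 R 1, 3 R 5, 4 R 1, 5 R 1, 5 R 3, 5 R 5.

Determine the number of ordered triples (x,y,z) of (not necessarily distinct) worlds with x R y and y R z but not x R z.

14

Enumerating: (1,2,1), (1,4,1), (1,5,1), (1,5,3), (2,1,2), (2,1,4), (2,1,5), (3,5,1), (3,5,3), (4,1,2), (4,1,4), (4,1,5), (5,1,2), (5,1,4).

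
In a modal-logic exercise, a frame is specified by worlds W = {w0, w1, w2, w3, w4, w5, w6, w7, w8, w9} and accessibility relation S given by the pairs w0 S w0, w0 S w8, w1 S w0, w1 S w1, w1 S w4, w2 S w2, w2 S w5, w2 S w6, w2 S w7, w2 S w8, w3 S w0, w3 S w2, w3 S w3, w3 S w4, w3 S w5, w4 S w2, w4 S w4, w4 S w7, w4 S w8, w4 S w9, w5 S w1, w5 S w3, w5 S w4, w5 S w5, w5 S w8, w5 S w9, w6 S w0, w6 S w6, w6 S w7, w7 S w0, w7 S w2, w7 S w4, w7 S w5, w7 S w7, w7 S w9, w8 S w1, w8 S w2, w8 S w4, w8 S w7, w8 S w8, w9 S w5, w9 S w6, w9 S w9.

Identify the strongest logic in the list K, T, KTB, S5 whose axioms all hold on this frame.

Reflexive (axiom T): yes — every world is S-related to itself.
Symmetric (axiom B): no — w0 S w8 but not w8 S w0.
Euclidean (axiom 5): no — w1 S w0 and w1 S w4, but not w0 S w4.
So F validates K, T; KTB would additionally require S to be symmetric. The strongest is T.

T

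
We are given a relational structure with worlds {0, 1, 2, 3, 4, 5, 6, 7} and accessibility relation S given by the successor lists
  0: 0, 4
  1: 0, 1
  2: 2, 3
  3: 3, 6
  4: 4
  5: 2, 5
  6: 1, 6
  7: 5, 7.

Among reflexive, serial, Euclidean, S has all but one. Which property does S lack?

Reflexive: yes — every world is S-related to itself.
Serial: yes — every world has a successor (e.g. 0 S 0).
Euclidean: no — 0 S 4 and 0 S 0, but not 4 S 0.
Only Euclidean fails.

Euclidean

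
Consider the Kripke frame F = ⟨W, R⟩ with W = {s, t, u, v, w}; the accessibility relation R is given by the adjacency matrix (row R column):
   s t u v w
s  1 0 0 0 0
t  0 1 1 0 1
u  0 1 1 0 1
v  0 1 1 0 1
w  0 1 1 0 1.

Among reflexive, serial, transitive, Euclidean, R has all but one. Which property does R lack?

Reflexive: no — v is not related to itself.
Serial: yes — every world has a successor (e.g. s R s).
Transitive: yes — every two-step R-path is closed by a direct edge.
Euclidean: yes — any two successors of a common world are R-related.
Only reflexive fails.

reflexive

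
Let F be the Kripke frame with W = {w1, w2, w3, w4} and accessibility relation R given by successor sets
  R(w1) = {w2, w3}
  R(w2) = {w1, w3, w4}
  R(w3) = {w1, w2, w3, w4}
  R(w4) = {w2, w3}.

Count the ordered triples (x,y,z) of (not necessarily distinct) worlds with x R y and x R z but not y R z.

11

Enumerating: (w1,w2,w2), (w2,w1,w1), (w2,w1,w4), (w2,w4,w1), (w2,w4,w4), (w3,w1,w1), (w3,w1,w4), (w3,w2,w2), (w3,w4,w1), (w3,w4,w4), (w4,w2,w2).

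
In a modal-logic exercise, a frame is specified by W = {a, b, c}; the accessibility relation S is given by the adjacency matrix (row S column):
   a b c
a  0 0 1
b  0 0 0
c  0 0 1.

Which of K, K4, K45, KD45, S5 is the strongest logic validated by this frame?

K45

Transitive (axiom 4): yes — every two-step S-path is closed by a direct edge.
Euclidean (axiom 5): yes — any two successors of a common world are S-related.
Serial (axiom D): no — b has no S-successor.
Reflexive (axiom T): no — a is not related to itself.
So F validates K, K4, K45; KD45 would additionally require S to be serial. The strongest is K45.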